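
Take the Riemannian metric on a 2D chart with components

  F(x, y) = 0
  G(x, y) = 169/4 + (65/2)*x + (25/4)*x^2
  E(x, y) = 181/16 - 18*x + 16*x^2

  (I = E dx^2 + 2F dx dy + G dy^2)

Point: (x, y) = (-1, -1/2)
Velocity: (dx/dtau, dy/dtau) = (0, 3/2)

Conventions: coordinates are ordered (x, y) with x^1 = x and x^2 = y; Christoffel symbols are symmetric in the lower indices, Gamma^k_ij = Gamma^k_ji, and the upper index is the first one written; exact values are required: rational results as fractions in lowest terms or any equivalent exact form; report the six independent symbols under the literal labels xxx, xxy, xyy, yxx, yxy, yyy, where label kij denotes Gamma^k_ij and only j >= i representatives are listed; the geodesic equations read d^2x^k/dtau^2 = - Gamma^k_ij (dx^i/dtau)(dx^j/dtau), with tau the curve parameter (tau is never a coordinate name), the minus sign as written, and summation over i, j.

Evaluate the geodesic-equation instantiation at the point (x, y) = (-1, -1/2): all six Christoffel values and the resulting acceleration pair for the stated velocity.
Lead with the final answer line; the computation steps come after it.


Answer: Gamma_xxx = -16/29, Gamma_xxy = 0, Gamma_xyy = -32/145, Gamma_yxx = 0, Gamma_yxy = 5/8, Gamma_yyy = 0; accelerations (d^2x/dtau^2, d^2y/dtau^2) = (72/145, 0)

E = 725/16, F = 0, G = 16 at the point
E_x = -50, E_y = 0, F_x = 0, F_y = 0, G_x = 20, G_y = 0
EG - F^2 = 725;  g^inv = (1/725) * [[16, 0], [0, 725/16]]
first-kind symbols [ij,l] = (1/2)(d_i g_jl + d_j g_il - d_l g_ij): [xx,x] = E_x/2 = -25, [xx,y] = F_x - E_y/2 = 0, [xy,x] = E_y/2 = 0, [xy,y] = G_x/2 = 10, [yy,x] = F_y - G_x/2 = -10, [yy,y] = G_y/2 = 0
Gamma^x_ij = (G*[ij,x] - F*[ij,y])/(EG - F^2), Gamma^y_ij = (E*[ij,y] - F*[ij,x])/(EG - F^2)
Gamma_xxx = -16/29, Gamma_xxy = 0, Gamma_xyy = -32/145, Gamma_yxx = 0, Gamma_yxy = 5/8, Gamma_yyy = 0
d^2x/dtau^2 = -(Gamma_xxx*(0)^2 + 2*Gamma_xxy*(0)*(3/2) + Gamma_xyy*(3/2)^2) = 72/145
d^2y/dtau^2 = -(Gamma_yxx*(0)^2 + 2*Gamma_yxy*(0)*(3/2) + Gamma_yyy*(3/2)^2) = 0


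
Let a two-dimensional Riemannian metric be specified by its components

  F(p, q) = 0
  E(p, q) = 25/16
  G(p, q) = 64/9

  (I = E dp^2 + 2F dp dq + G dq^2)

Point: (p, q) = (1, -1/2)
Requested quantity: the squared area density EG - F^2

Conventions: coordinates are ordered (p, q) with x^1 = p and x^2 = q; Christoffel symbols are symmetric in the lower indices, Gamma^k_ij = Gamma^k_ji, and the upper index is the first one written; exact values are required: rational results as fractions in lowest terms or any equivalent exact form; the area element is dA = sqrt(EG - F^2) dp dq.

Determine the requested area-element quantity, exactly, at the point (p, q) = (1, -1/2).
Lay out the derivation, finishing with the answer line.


E = 25/16, F = 0, G = 64/9; EG - F^2 = 100/9

Answer: EG - F^2 = 100/9


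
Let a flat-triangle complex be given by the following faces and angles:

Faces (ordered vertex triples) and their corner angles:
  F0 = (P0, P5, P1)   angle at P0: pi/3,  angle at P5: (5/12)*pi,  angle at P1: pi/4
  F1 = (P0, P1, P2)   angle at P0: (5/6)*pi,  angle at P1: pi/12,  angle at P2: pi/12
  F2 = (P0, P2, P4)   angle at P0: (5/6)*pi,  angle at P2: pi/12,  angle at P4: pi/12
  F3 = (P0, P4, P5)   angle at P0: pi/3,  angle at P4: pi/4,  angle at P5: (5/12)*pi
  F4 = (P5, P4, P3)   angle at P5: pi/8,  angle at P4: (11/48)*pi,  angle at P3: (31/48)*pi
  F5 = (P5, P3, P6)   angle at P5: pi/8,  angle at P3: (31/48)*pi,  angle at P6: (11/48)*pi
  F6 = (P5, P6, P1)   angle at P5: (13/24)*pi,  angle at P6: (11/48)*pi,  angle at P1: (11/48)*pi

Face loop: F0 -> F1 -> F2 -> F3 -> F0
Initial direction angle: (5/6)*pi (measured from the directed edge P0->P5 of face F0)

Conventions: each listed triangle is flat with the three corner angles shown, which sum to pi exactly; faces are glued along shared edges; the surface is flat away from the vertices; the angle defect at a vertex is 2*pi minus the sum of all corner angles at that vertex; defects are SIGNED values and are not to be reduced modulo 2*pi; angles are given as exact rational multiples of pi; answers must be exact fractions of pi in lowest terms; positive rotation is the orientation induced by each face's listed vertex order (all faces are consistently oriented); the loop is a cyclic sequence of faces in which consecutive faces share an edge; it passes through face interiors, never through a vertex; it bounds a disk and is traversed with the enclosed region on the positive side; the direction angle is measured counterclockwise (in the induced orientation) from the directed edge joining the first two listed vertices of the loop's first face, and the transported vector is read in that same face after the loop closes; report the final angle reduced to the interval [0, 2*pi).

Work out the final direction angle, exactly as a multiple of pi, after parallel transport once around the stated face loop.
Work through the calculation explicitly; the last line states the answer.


enclosed vertex P0: corner angles sum to (7/3)*pi, defect = 2*pi - (7/3)*pi = -pi/3
adding the enclosed defects to the starting angle (mod 2*pi, induced orientation) gives the holonomy
final angle = (5/6)*pi - pi/3 = pi/2 (mod 2*pi)

Answer: final direction angle = pi/2


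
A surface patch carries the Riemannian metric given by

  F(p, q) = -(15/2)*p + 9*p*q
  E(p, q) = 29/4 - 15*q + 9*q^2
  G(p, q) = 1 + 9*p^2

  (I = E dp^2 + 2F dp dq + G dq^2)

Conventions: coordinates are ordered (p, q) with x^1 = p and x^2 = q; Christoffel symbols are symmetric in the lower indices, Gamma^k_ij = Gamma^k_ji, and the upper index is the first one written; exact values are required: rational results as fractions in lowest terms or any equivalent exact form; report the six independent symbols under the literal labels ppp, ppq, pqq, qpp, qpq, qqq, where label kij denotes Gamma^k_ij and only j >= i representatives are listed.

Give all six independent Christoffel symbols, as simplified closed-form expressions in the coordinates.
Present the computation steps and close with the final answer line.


E = 29/4 - 15*q + 9*q^2; F = -(15/2)*p + 9*p*q; G = 1 + 9*p^2
Gamma^k_ij = (1/2) g^{kl} (d_i g_jl + d_j g_il - d_l g_ij), with g^inv = (1/(EG-F^2)) [[G, -F], [-F, E]]
first partials: E_p = 0, E_q = -15 + 18*q, F_p = -15/2 + 9*q, F_q = 9*p, G_p = 18*p, G_q = 0
D = EG - F^2 = 29/4 - 15*q + 9*q^2 + 9*p^2
expanded: Gamma^p_pp = (G E_p - 2F F_p + F E_q)/(2D), Gamma^p_pq = (G E_q - F G_p)/(2D), Gamma^p_qq = (2G F_q - G G_p - F G_q)/(2D), Gamma^q_pp = (2E F_p - E E_q - F E_p)/(2D), Gamma^q_pq = (E G_p - F E_q)/(2D), Gamma^q_qq = (E G_q - 2F F_q + F G_p)/(2D); substitute and cancel common factors

Answer: Gamma_ppp = 0, Gamma_ppq = (36*q - 30)/(36*p^2 + 36*q^2 - 60*q + 29), Gamma_pqq = 0, Gamma_qpp = 0, Gamma_qpq = 36*p/(36*p^2 + 36*q^2 - 60*q + 29), Gamma_qqq = 0


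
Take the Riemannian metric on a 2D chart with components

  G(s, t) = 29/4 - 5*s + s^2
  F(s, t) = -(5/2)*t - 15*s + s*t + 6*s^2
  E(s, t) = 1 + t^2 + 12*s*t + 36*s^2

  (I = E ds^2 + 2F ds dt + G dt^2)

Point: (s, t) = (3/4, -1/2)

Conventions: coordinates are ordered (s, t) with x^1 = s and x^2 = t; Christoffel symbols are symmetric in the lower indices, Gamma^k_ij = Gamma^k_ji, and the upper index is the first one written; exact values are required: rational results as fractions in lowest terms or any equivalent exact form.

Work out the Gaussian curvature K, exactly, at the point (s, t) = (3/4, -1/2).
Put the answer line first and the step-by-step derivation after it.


Answer: K = -256/103041

E = 17, F = -7, G = 65/16, EG - F^2 = 321/16 at the point
E_s = 48, E_t = 8, F_s = -13/2, F_t = -7/4, G_s = -7/2, G_t = 0
E_tt = 2, F_st = 1, G_ss = 2
Brioschi: K = (det M1 - det M2) / (EG - F^2)^2 with the standard first/second-derivative matrices M1, M2.
M1 = [[-E_tt/2 + F_st - G_ss/2, E_s/2, F_s - E_t/2], [F_t - G_s/2, E, F], [G_t/2, F, G]] = [[-1, 24, -21/2], [0, 17, -7], [0, -7, 65/16]]; det M1 = -321/16
M2 = [[0, E_t/2, G_s/2], [E_t/2, E, F], [G_s/2, F, G]] = [[0, 4, -7/4], [4, 17, -7], [-7/4, -7, 65/16]]; det M2 = -305/16
det M1 - det M2 = -1; K = -1 / (321/16)^2 = -256/103041


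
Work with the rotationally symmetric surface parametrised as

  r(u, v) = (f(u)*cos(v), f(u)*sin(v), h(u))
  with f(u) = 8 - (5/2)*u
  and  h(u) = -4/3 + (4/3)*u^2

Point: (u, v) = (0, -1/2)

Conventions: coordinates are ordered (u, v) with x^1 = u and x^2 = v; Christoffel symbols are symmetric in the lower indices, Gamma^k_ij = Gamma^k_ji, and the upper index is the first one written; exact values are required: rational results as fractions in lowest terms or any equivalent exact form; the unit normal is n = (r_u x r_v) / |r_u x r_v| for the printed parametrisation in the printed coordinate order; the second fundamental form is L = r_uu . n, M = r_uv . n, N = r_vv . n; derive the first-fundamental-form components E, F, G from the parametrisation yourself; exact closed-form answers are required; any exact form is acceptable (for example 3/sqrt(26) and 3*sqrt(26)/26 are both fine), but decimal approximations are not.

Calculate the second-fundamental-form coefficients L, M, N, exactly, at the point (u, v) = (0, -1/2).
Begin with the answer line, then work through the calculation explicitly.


Answer: L = -8/3, M = 0, N = 0

f = 8, f' = -5/2, f'' = 0, h' = 0, h'' = 8/3
E = 25/4, F = 0, G = 64; answer radicand W^2 = 25/4
unnormalised second-form numerators: l = -20/3, m = 0, n = 0; L = l/sqrt(25/4), and similarly M = m/sqrt(W^2), N = n/sqrt(W^2)


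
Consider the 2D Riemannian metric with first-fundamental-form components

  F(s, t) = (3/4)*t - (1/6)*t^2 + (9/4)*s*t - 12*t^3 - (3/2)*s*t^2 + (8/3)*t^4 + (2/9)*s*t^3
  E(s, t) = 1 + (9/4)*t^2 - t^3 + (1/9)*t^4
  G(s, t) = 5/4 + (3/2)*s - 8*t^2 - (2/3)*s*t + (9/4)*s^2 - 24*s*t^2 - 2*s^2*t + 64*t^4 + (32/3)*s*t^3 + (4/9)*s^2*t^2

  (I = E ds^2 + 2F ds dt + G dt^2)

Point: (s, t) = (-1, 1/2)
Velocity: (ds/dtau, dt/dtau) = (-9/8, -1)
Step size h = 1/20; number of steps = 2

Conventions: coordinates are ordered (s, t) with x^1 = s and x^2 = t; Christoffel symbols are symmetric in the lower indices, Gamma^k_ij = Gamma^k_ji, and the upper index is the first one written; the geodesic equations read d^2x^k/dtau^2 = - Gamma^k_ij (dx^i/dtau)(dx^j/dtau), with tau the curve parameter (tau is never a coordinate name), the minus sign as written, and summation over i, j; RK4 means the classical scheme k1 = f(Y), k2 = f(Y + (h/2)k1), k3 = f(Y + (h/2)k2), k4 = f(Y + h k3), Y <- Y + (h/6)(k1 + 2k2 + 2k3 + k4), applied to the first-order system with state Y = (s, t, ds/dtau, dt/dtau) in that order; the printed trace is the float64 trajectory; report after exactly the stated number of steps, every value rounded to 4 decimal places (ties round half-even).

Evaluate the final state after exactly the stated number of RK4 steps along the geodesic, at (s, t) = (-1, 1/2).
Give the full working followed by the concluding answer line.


f(Y) = (ds/dtau, dt/dtau, -Gamma^s_ij Y'^i Y'^j, -Gamma^t_ij Y'^i Y'^j) with the Gammas evaluated at the stage position; h = 0.050000; intermediate values shown to 6 dp
step 0: s = -1.0000, t = 0.5000, ds/dtau = -1.1250, dt/dtau = -1.0000
step 1:
  k1: at (s, t) = (-1.000000, 0.500000), (ds/dtau, dt/dtau) = (-1.125000, -1.000000); Gamma_sss = 0.000000, Gamma_sst = 0.090909, Gamma_stt = -0.571429, Gamma_tss = 0.000000, Gamma_tst = -0.363636, Gamma_ttt = 2.285714; k1 = (-1.125000, -1.000000, 0.366883, -1.467532)
  k2: at (s, t) = (-1.028125, 0.475000), (ds/dtau, dt/dtau) = (-1.115828, -1.036688); Gamma_sss = 0.000000, Gamma_sst = 0.097123, Gamma_stt = -0.567519, Gamma_tss = 0.000000, Gamma_tst = -0.384293, Gamma_ttt = 2.245542; k2 = (-1.115828, -1.036688, 0.385229, -1.524261)
  k3: at (s, t) = (-1.027896, 0.474083), (ds/dtau, dt/dtau) = (-1.115369, -1.038107); Gamma_sss = 0.000000, Gamma_sst = 0.097443, Gamma_stt = -0.567898, Gamma_tss = 0.000000, Gamma_tst = -0.385203, Gamma_ttt = 2.244975; k3 = (-1.115369, -1.038107, 0.386351, -1.527299)
  k4: at (s, t) = (-1.055768, 0.448095), (ds/dtau, dt/dtau) = (-1.105682, -1.076365); Gamma_sss = 0.000000, Gamma_sst = 0.103788, Gamma_stt = -0.558625, Gamma_tss = 0.000000, Gamma_tst = -0.407217, Gamma_ttt = 2.191787; k4 = (-1.105682, -1.076365, 0.400161, -1.570048)
  Y <- Y + (h/6)(k1 + 2k2 + 2k3 + k4): s = -1.0558, t = 0.4481, ds/dtau = -1.1057, dt/dtau = -1.0762
step 2:
  k1: at (s, t) = (-1.055776, 0.448117), (ds/dtau, dt/dtau) = (-1.105748, -1.076173); Gamma_sss = 0.000000, Gamma_sst = 0.103780, Gamma_stt = -0.558620, Gamma_tss = 0.000000, Gamma_tst = -0.407194, Gamma_ttt = 2.191810; k1 = (-1.105748, -1.076173, 0.399972, -1.569337)
  k2: at (s, t) = (-1.083419, 0.421213), (ds/dtau, dt/dtau) = (-1.095749, -1.115406); Gamma_sss = 0.000000, Gamma_sst = 0.110011, Gamma_stt = -0.542939, Gamma_tss = 0.000000, Gamma_tst = -0.430349, Gamma_ttt = 2.123919; k2 = (-1.095749, -1.115406, 0.406577, -1.590483)
  k3: at (s, t) = (-1.083169, 0.420232), (ds/dtau, dt/dtau) = (-1.095584, -1.115935); Gamma_sss = 0.000000, Gamma_sst = 0.110346, Gamma_stt = -0.542897, Gamma_tss = 0.000000, Gamma_tst = -0.431367, Gamma_ttt = 2.122309; k3 = (-1.095584, -1.115935, 0.406258, -1.588155)
  k4: at (s, t) = (-1.110555, 0.392320), (ds/dtau, dt/dtau) = (-1.085435, -1.155580); Gamma_sss = 0.000000, Gamma_sst = 0.116169, Gamma_stt = -0.519357, Gamma_tss = 0.000000, Gamma_tst = -0.455591, Gamma_ttt = 2.036814; k4 = (-1.085435, -1.155580, 0.402109, -1.576987)
  Y <- Y + (h/6)(k1 + 2k2 + 2k3 + k4): s = -1.1106, t = 0.3923, ds/dtau = -1.0855, dt/dtau = -1.1554

Answer: s = -1.1106, t = 0.3923, ds/dtau = -1.0855, dt/dtau = -1.1554


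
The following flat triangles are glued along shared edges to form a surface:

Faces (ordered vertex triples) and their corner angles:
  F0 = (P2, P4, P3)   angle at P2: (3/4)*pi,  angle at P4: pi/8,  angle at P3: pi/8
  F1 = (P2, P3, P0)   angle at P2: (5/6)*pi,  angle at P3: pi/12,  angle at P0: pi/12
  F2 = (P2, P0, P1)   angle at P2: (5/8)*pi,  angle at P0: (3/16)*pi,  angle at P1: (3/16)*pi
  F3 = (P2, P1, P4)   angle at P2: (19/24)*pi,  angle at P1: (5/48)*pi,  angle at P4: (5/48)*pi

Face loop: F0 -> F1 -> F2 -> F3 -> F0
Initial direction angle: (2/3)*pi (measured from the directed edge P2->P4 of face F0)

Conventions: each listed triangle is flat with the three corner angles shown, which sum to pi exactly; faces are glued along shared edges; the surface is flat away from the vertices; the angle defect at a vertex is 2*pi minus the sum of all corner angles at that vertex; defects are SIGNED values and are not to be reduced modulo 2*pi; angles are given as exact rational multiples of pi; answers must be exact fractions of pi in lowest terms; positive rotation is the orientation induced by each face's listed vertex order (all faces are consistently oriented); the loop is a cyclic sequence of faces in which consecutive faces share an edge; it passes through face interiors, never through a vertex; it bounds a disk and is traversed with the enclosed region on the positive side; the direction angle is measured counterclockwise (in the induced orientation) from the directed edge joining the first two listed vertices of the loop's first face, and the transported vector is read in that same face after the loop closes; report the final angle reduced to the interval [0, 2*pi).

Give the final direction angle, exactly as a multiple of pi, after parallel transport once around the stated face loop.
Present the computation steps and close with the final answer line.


enclosed vertex P2: corner angles sum to 3*pi, defect = 2*pi - 3*pi = -pi
adding the enclosed defects to the starting angle (mod 2*pi, induced orientation) gives the holonomy
final angle = (2/3)*pi - pi = (5/3)*pi (mod 2*pi)

Answer: final direction angle = (5/3)*pi


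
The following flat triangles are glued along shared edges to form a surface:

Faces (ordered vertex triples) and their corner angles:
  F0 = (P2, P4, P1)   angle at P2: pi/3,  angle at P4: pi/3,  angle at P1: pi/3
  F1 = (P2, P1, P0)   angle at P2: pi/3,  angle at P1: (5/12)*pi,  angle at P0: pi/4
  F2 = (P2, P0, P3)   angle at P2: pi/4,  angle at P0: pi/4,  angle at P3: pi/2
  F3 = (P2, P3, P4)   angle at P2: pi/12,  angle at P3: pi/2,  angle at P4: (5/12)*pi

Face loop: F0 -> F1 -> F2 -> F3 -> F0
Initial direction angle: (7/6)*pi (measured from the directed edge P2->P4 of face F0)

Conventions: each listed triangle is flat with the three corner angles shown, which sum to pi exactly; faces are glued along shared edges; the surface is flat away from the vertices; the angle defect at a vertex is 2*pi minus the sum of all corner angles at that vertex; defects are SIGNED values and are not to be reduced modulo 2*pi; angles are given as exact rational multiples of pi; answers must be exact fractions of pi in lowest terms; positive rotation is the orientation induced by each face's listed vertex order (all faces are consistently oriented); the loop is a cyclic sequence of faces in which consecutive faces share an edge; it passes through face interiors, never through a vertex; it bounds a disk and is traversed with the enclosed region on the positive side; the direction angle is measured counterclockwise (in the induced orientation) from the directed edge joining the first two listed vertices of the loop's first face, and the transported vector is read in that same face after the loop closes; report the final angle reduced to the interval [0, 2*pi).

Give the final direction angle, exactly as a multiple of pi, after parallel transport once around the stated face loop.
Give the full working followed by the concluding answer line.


enclosed vertex P2: corner angles sum to pi, defect = 2*pi - pi = pi
final direction = starting direction + enclosed defect total, reduced mod 2*pi (induced orientation)
final angle = (7/6)*pi + pi = pi/6 (mod 2*pi)

Answer: final direction angle = pi/6


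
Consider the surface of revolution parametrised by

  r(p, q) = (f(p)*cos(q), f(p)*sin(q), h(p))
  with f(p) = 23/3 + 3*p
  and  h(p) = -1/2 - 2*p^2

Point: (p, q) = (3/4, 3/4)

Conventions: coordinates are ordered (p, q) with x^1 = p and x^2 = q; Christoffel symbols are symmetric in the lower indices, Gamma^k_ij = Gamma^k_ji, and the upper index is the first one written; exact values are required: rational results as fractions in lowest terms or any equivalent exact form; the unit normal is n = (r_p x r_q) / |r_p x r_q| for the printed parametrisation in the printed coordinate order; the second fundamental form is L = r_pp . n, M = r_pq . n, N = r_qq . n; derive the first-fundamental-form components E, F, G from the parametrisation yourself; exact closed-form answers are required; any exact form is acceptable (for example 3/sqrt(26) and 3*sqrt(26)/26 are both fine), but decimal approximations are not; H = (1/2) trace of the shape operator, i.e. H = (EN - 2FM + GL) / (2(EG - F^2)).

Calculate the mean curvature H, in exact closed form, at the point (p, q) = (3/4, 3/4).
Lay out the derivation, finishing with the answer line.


f = 119/12, f' = 3, f'' = 0, h' = -3, h'' = -4
E = 18, F = 0, G = 14161/144; answer radicand W^2 = 18
unnormalised second-form numerators: l = -12, m = 0, n = -119/4; L = l/sqrt(18), and similarly M = m/sqrt(W^2), N = n/sqrt(W^2)
H = (E*n - 2*F*m + G*l) / (2*(EG - F^2)*sqrt(W^2)); E*n - 2*F*m + G*l = -20587/12, EG - F^2 = 14161/8, so H = (-173/357)/sqrt(18)

Answer: H = -173*sqrt(2)/2142


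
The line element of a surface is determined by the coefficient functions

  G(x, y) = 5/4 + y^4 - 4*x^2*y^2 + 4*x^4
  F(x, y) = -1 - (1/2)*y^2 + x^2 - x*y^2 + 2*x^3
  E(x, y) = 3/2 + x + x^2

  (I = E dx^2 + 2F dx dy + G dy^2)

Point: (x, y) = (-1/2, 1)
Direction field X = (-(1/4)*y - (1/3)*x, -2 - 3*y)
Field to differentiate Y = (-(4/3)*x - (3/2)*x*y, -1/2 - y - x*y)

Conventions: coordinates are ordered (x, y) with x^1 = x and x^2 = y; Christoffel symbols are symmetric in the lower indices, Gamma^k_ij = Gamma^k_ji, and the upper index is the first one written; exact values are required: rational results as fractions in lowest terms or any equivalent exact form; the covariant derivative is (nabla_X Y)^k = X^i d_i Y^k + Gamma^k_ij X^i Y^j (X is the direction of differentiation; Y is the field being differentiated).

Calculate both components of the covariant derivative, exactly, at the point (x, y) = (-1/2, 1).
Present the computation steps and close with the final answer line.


E = 5/4, F = -1, G = 3/2 at the point
E_x = 0, E_y = 0, F_x = -1/2, F_y = 0, G_x = 2, G_y = 2
EG - F^2 = 7/8;  g^inv = (8/7) * [[3/2, 1], [1, 5/4]]
first-kind symbols [ij,l] = (1/2)(d_i g_jl + d_j g_il - d_l g_ij): [xx,x] = E_x/2 = 0, [xx,y] = F_x - E_y/2 = -1/2, [xy,x] = E_y/2 = 0, [xy,y] = G_x/2 = 1, [yy,x] = F_y - G_x/2 = -1, [yy,y] = G_y/2 = 1
Gamma^x_ij = (G*[ij,x] - F*[ij,y])/(EG - F^2), Gamma^y_ij = (E*[ij,y] - F*[ij,x])/(EG - F^2)
Gamma_xxx = -4/7, Gamma_xxy = 8/7, Gamma_xyy = -4/7, Gamma_yxx = -5/7, Gamma_yxy = 10/7, Gamma_yyy = 2/7
X = (-1/12, -5), Y = (17/12, -1) at the point

Answer: (nabla_X Y)^x = -801/56, (nabla_X Y)^y = -5951/1008


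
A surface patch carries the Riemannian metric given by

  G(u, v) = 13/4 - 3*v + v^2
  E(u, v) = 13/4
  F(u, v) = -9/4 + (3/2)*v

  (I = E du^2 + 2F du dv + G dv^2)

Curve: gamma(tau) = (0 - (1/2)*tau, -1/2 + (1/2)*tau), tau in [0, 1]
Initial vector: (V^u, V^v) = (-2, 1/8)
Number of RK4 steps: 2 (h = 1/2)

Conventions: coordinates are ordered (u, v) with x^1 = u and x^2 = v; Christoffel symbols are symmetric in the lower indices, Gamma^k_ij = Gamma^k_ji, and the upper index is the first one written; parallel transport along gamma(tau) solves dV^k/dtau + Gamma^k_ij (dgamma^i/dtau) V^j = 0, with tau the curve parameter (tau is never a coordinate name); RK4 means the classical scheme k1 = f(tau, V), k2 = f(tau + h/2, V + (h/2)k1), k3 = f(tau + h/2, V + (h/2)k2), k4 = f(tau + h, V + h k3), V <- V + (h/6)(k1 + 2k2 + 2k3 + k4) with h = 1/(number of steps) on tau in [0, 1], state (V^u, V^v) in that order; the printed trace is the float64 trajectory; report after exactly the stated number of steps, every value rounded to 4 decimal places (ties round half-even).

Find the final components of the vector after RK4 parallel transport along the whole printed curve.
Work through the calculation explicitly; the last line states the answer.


gamma'(tau) = (-1/2, 1/2); f(tau, V)^k = -Gamma^k_ij(gamma(tau)) gamma'^i(tau) V^j; h = 1/2; intermediate values shown to 6 dp
curve data and Christoffel symbols at the stage parameters:
  tau = 0.000000: gamma = (0.000000, -0.500000), gamma' = (-0.500000, 0.500000); Gamma_uuu = 0.000000, Gamma_uuv = 0.000000, Gamma_uvv = 0.206897, Gamma_vuu = 0.000000, Gamma_vuv = 0.000000, Gamma_vvv = -0.275862
  tau = 0.250000: gamma = (-0.125000, -0.375000), gamma' = (-0.500000, 0.500000); Gamma_uuu = 0.000000, Gamma_uuv = 0.000000, Gamma_uvv = 0.221709, Gamma_vuu = 0.000000, Gamma_vuv = 0.000000, Gamma_vvv = -0.277136
  tau = 0.500000: gamma = (-0.250000, -0.250000), gamma' = (-0.500000, 0.500000); Gamma_uuu = 0.000000, Gamma_uuv = 0.000000, Gamma_uvv = 0.237624, Gamma_vuu = 0.000000, Gamma_vuv = 0.000000, Gamma_vvv = -0.277228
  tau = 0.750000: gamma = (-0.375000, -0.125000), gamma' = (-0.500000, 0.500000); Gamma_uuu = 0.000000, Gamma_uuv = 0.000000, Gamma_uvv = 0.254642, Gamma_vuu = 0.000000, Gamma_vuv = 0.000000, Gamma_vvv = -0.275862
  tau = 1.000000: gamma = (-0.500000, 0.000000), gamma' = (-0.500000, 0.500000); Gamma_uuu = 0.000000, Gamma_uuv = 0.000000, Gamma_uvv = 0.272727, Gamma_vuu = 0.000000, Gamma_vuv = 0.000000, Gamma_vvv = -0.272727
step 0: V^u = -2.0000, V^v = 0.1250
step 1: k1 = (-0.012931, 0.017241), k2 = (-0.014335, 0.017918), k3 = (-0.014353, 0.017942), k4 = (-0.015917, 0.018570); V <- V + (h/6)(k1 + 2k2 + 2k3 + k4): V^u = -2.0072, V^v = 0.1340
step 2: k1 = (-0.015916, 0.018569), k2 = (-0.017647, 0.019118), k3 = (-0.017665, 0.019137), k4 = (-0.019572, 0.019572); V <- V + (h/6)(k1 + 2k2 + 2k3 + k4): V^u = -2.0160, V^v = 0.1435

Answer: V^u = -2.0160, V^v = 0.1435


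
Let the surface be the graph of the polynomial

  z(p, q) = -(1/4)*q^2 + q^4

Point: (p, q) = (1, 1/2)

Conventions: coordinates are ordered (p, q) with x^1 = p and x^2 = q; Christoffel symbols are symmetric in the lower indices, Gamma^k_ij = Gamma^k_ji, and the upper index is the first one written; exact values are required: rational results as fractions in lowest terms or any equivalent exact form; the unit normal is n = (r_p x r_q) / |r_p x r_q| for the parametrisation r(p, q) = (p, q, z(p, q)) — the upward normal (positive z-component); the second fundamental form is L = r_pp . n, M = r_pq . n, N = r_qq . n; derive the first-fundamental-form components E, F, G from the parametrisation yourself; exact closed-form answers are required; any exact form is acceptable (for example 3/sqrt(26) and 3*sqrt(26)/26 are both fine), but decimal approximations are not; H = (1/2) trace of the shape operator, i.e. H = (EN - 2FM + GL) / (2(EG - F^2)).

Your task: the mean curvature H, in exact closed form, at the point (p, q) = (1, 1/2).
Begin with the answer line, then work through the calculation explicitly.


Answer: H = 80*sqrt(17)/289

z_p = 0, z_q = 1/4, z_pp = 0, z_pq = 0, z_qq = 5/2
E = 1, F = 0, G = 17/16; answer radicand W^2 = 17/16
unnormalised second-form numerators: l = 0, m = 0, n = 5/2; L = l/sqrt(17/16), and similarly M = m/sqrt(W^2), N = n/sqrt(W^2)
H = (E*n - 2*F*m + G*l) / (2*(EG - F^2)*sqrt(W^2)); E*n - 2*F*m + G*l = 5/2, EG - F^2 = 17/16, so H = (20/17)/sqrt(17/16)


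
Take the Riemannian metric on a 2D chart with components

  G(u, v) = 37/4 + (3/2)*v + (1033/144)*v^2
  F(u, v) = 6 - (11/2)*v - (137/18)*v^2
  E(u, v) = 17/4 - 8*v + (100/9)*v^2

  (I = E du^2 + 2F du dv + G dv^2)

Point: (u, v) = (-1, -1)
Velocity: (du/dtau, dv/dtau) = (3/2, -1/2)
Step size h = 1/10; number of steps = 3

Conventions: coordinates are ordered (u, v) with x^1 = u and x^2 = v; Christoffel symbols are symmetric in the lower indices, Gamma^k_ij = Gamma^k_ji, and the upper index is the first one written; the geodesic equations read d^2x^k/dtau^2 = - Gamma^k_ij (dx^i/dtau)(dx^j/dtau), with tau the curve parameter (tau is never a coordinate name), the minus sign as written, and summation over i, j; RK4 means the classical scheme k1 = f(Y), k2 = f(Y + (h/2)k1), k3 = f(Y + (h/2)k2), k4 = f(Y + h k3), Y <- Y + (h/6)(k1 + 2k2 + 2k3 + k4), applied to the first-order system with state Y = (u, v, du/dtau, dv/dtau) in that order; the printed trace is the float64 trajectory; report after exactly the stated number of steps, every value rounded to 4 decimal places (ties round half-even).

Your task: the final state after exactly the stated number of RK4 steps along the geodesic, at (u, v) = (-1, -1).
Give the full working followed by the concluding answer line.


f(Y) = (du/dtau, dv/dtau, -Gamma^u_ij Y'^i Y'^j, -Gamma^v_ij Y'^i Y'^j) with the Gammas evaluated at the stage position; h = 0.100000; intermediate values shown to 6 dp
step 0: u = -1.0000, v = -1.0000, du/dtau = 1.5000, dv/dtau = -0.5000
step 1:
  k1: at (u, v) = (-1.000000, -1.000000), (du/dtau, dv/dtau) = (1.500000, -0.500000); Gamma_uuu = -0.176204, Gamma_uuv = -0.676181, Gamma_uvv = 0.509946, Gamma_vuu = 1.058480, Gamma_vuv = 0.176204, Gamma_vvv = -0.563318; k1 = (1.500000, -0.500000, -0.745300, -1.976446)
  k2: at (u, v) = (-0.925000, -1.025000), (du/dtau, dv/dtau) = (1.462735, -0.598822); Gamma_uuu = -0.158010, Gamma_uuv = -0.661767, Gamma_uvv = 0.502247, Gamma_vuu = 1.046884, Gamma_vuv = 0.158010, Gamma_vvv = -0.552923; k2 = (1.462735, -0.598822, -1.001330, -1.764826)
  k3: at (u, v) = (-0.926863, -1.029941), (du/dtau, dv/dtau) = (1.449934, -0.588241); Gamma_uuu = -0.154530, Gamma_uuv = -0.659035, Gamma_uvv = 0.500750, Gamma_vuu = 1.044663, Gamma_vuv = 0.154530, Gamma_vvv = -0.550881; k3 = (1.449934, -0.588241, -0.972600, -1.741982)
  k4: at (u, v) = (-0.855007, -1.058824), (du/dtau, dv/dtau) = (1.402740, -0.674198); Gamma_uuu = -0.134897, Gamma_uuv = -0.643777, Gamma_uvv = 0.492166, Gamma_vuu = 1.032122, Gamma_vuv = 0.134897, Gamma_vvv = -0.539038; k4 = (1.402740, -0.674198, -1.175949, -1.530718)
  Y <- Y + (h/6)(k1 + 2k2 + 2k3 + k4): u = -0.8545, v = -1.0591, du/dtau = 1.4022, dv/dtau = -0.6753
step 2:
  k1: at (u, v) = (-0.854532, -1.059139), (du/dtau, dv/dtau) = (1.402182, -0.675346); Gamma_uuu = -0.134690, Gamma_uuv = -0.643618, Gamma_uvv = 0.492074, Gamma_vuu = 1.031990, Gamma_vuv = 0.134690, Gamma_vvv = -0.538910; k1 = (1.402182, -0.675346, -1.178574, -1.528124)
  k2: at (u, v) = (-0.784423, -1.092906), (du/dtau, dv/dtau) = (1.343253, -0.751753); Gamma_uuu = -0.113199, Gamma_uuv = -0.627224, Gamma_uvv = 0.482404, Gamma_vuu = 1.018222, Gamma_vuv = 0.113199, Gamma_vvv = -0.525287; k2 = (1.343253, -0.751753, -1.335107, -1.311736)
  k3: at (u, v) = (-0.787369, -1.096726), (du/dtau, dv/dtau) = (1.335426, -0.740933); Gamma_uuu = -0.110859, Gamma_uuv = -0.625459, Gamma_uvv = 0.481334, Gamma_vuu = 1.016720, Gamma_vuv = 0.110859, Gamma_vvv = -0.523761; k3 = (1.335426, -0.740933, -1.304276, -1.306264)
  k4: at (u, v) = (-0.720989, -1.133232), (du/dtau, dv/dtau) = (1.271754, -0.805973); Gamma_uuu = -0.089382, Gamma_uuv = -0.609435, Gamma_uvv = 0.471365, Gamma_vuu = 1.002899, Gamma_vuv = 0.089382, Gamma_vvv = -0.509360; k4 = (1.271754, -0.805973, -1.410972, -1.107938)
  Y <- Y + (h/6)(k1 + 2k2 + 2k3 + k4): u = -0.7207, v = -1.1336, du/dtau = 1.2710, dv/dtau = -0.8065
step 3:
  k1: at (u, v) = (-0.720677, -1.133584), (du/dtau, dv/dtau) = (1.271043, -0.806547); Gamma_uuu = -0.089183, Gamma_uuv = -0.609288, Gamma_uvv = 0.471271, Gamma_vuu = 1.002771, Gamma_vuv = 0.089183, Gamma_vvv = -0.509223; k1 = (1.271043, -0.806547, -1.411722, -1.105915)
  k2: at (u, v) = (-0.657125, -1.173911), (du/dtau, dv/dtau) = (1.200457, -0.861843); Gamma_uuu = -0.067189, Gamma_uuv = -0.593223, Gamma_uvv = 0.460782, Gamma_vuu = 0.988537, Gamma_vuv = 0.067189, Gamma_vvv = -0.493699; k2 = (1.200457, -0.861843, -1.472935, -0.918842)
  k3: at (u, v) = (-0.660654, -1.176676), (du/dtau, dv/dtau) = (1.197396, -0.852489); Gamma_uuu = -0.065742, Gamma_uuv = -0.592179, Gamma_uvv = 0.460082, Gamma_vuu = 0.987597, Gamma_vuv = 0.065742, Gamma_vvv = -0.492650; k3 = (1.197396, -0.852489, -1.449055, -0.923732)
  k4: at (u, v) = (-0.600938, -1.218833), (du/dtau, dv/dtau) = (1.126137, -0.898921); Gamma_uuu = -0.044589, Gamma_uuv = -0.577080, Gamma_uvv = 0.449720, Gamma_vuu = 0.973800, Gamma_vuv = 0.044589, Gamma_vvv = -0.476899; k4 = (1.126137, -0.898921, -1.475218, -0.759321)
  Y <- Y + (h/6)(k1 + 2k2 + 2k3 + k4): u = -0.6008, v = -1.2192, du/dtau = 1.1255, dv/dtau = -0.8991

Answer: u = -0.6008, v = -1.2192, du/dtau = 1.1255, dv/dtau = -0.8991


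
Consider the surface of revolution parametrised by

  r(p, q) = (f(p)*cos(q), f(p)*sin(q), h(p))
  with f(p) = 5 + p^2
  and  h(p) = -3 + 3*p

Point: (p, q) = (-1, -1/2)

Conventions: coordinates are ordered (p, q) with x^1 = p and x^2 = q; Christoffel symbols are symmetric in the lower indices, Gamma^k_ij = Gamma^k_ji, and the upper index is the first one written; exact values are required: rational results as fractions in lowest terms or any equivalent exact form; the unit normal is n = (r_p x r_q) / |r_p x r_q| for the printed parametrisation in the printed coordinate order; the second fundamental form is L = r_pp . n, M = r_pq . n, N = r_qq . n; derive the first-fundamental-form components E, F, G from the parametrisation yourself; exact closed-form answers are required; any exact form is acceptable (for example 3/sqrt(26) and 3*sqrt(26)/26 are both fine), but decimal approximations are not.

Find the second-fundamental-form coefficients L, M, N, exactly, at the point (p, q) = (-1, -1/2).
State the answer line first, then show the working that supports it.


Answer: L = -6*sqrt(13)/13, M = 0, N = 18*sqrt(13)/13

f = 6, f' = -2, f'' = 2, h' = 3, h'' = 0
E = 13, F = 0, G = 36; answer radicand W^2 = 13
unnormalised second-form numerators: l = -6, m = 0, n = 18; L = l/sqrt(13), and similarly M = m/sqrt(W^2), N = n/sqrt(W^2)


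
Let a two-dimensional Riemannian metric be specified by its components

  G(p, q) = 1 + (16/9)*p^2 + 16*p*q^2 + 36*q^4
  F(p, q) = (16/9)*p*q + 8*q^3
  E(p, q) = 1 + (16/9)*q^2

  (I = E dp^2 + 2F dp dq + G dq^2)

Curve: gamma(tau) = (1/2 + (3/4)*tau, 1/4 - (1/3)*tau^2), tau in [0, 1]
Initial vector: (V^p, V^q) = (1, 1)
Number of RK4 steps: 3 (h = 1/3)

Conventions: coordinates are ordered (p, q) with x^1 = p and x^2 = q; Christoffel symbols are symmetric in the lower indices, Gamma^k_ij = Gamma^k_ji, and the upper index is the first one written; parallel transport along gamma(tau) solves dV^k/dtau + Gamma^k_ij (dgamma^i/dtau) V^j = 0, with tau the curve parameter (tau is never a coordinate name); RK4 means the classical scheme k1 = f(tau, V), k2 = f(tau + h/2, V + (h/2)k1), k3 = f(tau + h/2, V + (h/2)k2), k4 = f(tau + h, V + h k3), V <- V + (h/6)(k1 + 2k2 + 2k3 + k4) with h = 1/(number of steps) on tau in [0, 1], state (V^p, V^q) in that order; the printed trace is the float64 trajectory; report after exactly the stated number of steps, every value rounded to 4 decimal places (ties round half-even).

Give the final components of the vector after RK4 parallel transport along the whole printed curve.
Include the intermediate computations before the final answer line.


gamma'(tau) = (3/4, -(2/3)*tau); f(tau, V)^k = -Gamma^k_ij(gamma(tau)) gamma'^i(tau) V^j; h = 1/3; intermediate values shown to 6 dp
curve data and Christoffel symbols at the stage parameters:
  tau = 0.000000: gamma = (0.500000, 0.250000), gamma' = (0.750000, 0.000000); Gamma_ppp = 0.000000, Gamma_ppq = 0.202372, Gamma_pqq = 0.455336, Gamma_qpp = 0.000000, Gamma_qpq = 0.632411, Gamma_qqq = 1.422925
  tau = 0.166667: gamma = (0.625000, 0.240741), gamma' = (0.750000, -0.111111); Gamma_ppp = 0.000000, Gamma_ppq = 0.171333, Gamma_pqq = 0.371222, Gamma_qpp = 0.000000, Gamma_qpq = 0.630419, Gamma_qqq = 1.365907
  tau = 0.333333: gamma = (0.750000, 0.212963), gamma' = (0.750000, -0.222222); Gamma_ppp = 0.000000, Gamma_ppq = 0.140279, Gamma_pqq = 0.268868, Gamma_qpp = 0.000000, Gamma_qpq = 0.628459, Gamma_qqq = 1.204547
  tau = 0.500000: gamma = (0.875000, 0.166667), gamma' = (0.750000, -0.333333); Gamma_ppp = 0.000000, Gamma_ppq = 0.104803, Gamma_pqq = 0.157205, Gamma_qpp = 0.000000, Gamma_qpq = 0.628821, Gamma_qqq = 0.943231
  tau = 0.666667: gamma = (1.000000, 0.101852), gamma' = (0.750000, -0.444444); Gamma_ppp = 0.000000, Gamma_ppq = 0.061047, Gamma_pqq = 0.055960, Gamma_qpp = 0.000000, Gamma_qpq = 0.627350, Gamma_qqq = 0.575071
  tau = 0.833333: gamma = (1.125000, 0.018519), gamma' = (0.750000, -0.555556); Gamma_ppp = 0.000000, Gamma_ppq = 0.010109, Gamma_pqq = 0.001685, Gamma_qpp = 0.000000, Gamma_qpq = 0.614945, Gamma_qqq = 0.102491
  tau = 1.000000: gamma = (1.250000, -0.083333), gamma' = (0.750000, -0.666667); Gamma_ppp = 0.000000, Gamma_ppq = -0.037690, Gamma_pqq = 0.028267, Gamma_qpp = 0.000000, Gamma_qpq = 0.579477, Gamma_qqq = -0.434608
step 0: V^p = 1.0000, V^q = 1.0000
step 1: k1 = (-0.151779, -0.474308), k2 = (-0.061800, -0.227393), k3 = (-0.065105, -0.239554), k4 = (-0.011334, -0.050777); V <- V + (h/6)(k1 + 2k2 + 2k3 + k4): V^p = 0.9768, V^q = 0.9189
step 2: k1 = (-0.011325, -0.050736), k2 = (0.010204, 0.061223), k3 = (0.009840, 0.059041), k4 = (0.006962, 0.071544); V <- V + (h/6)(k1 + 2k2 + 2k3 + k4): V^p = 0.9788, V^q = 0.9335
step 3: k1 = (0.007035, 0.072292), k2 = (-0.000780, -0.047440), k3 = (-0.000655, -0.039818), k4 = (0.018763, -0.288485); V <- V + (h/6)(k1 + 2k2 + 2k3 + k4): V^p = 0.9801, V^q = 0.9118

Answer: V^p = 0.9801, V^q = 0.9118


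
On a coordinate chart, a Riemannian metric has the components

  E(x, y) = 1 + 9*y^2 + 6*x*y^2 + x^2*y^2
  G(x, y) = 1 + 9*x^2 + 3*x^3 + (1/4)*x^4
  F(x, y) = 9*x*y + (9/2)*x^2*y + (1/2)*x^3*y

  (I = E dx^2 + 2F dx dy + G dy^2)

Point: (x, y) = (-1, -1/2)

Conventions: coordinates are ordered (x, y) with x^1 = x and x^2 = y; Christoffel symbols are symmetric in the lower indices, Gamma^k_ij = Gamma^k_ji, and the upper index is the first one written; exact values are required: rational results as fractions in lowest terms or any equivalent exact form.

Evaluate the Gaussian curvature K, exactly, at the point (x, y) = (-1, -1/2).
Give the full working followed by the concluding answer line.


E = 2, F = 5/2, G = 29/4, EG - F^2 = 33/4 at the point
E_x = 1, E_y = -4, F_x = -3/4, F_y = -5, G_x = -10, G_y = 0
E_yy = 8, F_xy = 3/2, G_xx = 3
Using the Brioschi determinant formula for K from the metric derivatives:
M1 = [[-E_yy/2 + F_xy - G_xx/2, E_x/2, F_x - E_y/2], [F_y - G_x/2, E, F], [G_y/2, F, G]] = [[-4, 1/2, 5/4], [0, 2, 5/2], [0, 5/2, 29/4]]; det M1 = -33
M2 = [[0, E_y/2, G_x/2], [E_y/2, E, F], [G_x/2, F, G]] = [[0, -2, -5], [-2, 2, 5/2], [-5, 5/2, 29/4]]; det M2 = -29
det M1 - det M2 = -4; K = -4 / (33/4)^2 = -64/1089

Answer: K = -64/1089


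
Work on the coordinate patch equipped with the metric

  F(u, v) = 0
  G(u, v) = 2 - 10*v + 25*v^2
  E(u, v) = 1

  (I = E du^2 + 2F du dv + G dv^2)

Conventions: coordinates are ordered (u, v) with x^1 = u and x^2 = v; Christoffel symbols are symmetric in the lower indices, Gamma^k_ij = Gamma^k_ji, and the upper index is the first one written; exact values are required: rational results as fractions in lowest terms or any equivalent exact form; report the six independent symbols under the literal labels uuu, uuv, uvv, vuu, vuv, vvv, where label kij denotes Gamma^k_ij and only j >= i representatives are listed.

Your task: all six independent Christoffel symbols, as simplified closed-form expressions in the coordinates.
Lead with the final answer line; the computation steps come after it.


Answer: Gamma_uuu = 0, Gamma_uuv = 0, Gamma_uvv = 0, Gamma_vuu = 0, Gamma_vuv = 0, Gamma_vvv = (25*v - 5)/(25*v^2 - 10*v + 2)

E = 1; F = 0; G = 2 - 10*v + 25*v^2
Gamma^k_ij = (1/2) g^{kl} (d_i g_jl + d_j g_il - d_l g_ij), with g^inv = (1/(EG-F^2)) [[G, -F], [-F, E]]
first partials: E_u = 0, E_v = 0, F_u = 0, F_v = 0, G_u = 0, G_v = -10 + 50*v
D = EG - F^2 = 2 - 10*v + 25*v^2
expanded: Gamma^u_uu = (G E_u - 2F F_u + F E_v)/(2D), Gamma^u_uv = (G E_v - F G_u)/(2D), Gamma^u_vv = (2G F_v - G G_u - F G_v)/(2D), Gamma^v_uu = (2E F_u - E E_v - F E_u)/(2D), Gamma^v_uv = (E G_u - F E_v)/(2D), Gamma^v_vv = (E G_v - 2F F_v + F G_u)/(2D); substitute and cancel common factors


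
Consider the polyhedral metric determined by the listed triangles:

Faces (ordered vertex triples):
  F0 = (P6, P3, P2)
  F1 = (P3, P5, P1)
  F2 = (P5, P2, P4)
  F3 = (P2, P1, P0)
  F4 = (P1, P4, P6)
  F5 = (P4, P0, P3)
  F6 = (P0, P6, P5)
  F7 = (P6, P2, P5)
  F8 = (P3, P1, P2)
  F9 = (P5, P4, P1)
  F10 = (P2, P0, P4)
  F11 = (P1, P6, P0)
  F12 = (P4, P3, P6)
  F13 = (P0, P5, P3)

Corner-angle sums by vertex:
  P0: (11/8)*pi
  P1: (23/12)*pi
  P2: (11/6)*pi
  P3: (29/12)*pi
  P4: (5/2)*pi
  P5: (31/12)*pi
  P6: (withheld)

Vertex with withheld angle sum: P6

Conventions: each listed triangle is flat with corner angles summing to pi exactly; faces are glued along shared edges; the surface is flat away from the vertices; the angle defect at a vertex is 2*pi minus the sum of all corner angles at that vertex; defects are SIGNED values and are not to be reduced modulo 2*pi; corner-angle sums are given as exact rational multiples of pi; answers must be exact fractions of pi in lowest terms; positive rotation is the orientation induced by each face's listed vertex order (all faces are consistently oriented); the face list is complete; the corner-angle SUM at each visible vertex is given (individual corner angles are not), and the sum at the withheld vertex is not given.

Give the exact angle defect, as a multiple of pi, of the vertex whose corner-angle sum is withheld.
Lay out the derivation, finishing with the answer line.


V = 7, E = 21, F = 14; chi = V - E + F = 0
Gauss-Bonnet: total defect = 2*pi*chi = 0; visible defects sum to (-5/8)*pi

Answer: defect(P6) = (5/8)*pi


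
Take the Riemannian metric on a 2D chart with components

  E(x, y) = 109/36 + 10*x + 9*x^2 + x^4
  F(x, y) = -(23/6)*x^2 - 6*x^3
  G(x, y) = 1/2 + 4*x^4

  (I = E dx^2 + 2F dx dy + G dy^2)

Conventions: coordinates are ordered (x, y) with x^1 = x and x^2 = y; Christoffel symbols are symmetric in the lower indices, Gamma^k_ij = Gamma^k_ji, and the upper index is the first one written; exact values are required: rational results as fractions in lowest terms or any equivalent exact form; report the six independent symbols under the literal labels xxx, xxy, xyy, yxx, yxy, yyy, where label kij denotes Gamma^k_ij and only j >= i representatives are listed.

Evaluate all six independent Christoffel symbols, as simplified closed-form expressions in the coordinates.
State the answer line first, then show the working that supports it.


Answer: Gamma_xxx = (576*x^7 - 5184*x^5 - 6840*x^4 - 2044*x^3 + 324*x + 180)/(288*x^8 - 432*x^5 - 150*x^4 + 324*x^2 + 360*x + 109), Gamma_xxy = (3456*x^6 + 2208*x^5)/(288*x^8 - 432*x^5 - 150*x^4 + 324*x^2 + 360*x + 109), Gamma_xyy = (-2304*x^7 - 288*x^3)/(288*x^8 - 432*x^5 - 150*x^4 + 324*x^2 + 360*x + 109), Gamma_yxx = (-1296*x^6 - 23328*x^4 - 39852*x^3 - 24192*x^2 - 5014*x)/(864*x^8 - 1296*x^5 - 450*x^4 + 972*x^2 + 1080*x + 327), Gamma_yxy = (576*x^7 + 5184*x^5 + 5760*x^4 + 1744*x^3)/(288*x^8 - 432*x^5 - 150*x^4 + 324*x^2 + 360*x + 109), Gamma_yyy = (-3456*x^6 - 2208*x^5)/(288*x^8 - 432*x^5 - 150*x^4 + 324*x^2 + 360*x + 109)

E = 109/36 + 10*x + 9*x^2 + x^4; F = -(23/6)*x^2 - 6*x^3; G = 1/2 + 4*x^4
Gamma^k_ij = (1/2) g^{kl} (d_i g_jl + d_j g_il - d_l g_ij), with g^inv = (1/(EG-F^2)) [[G, -F], [-F, E]]
first partials: E_x = 10 + 18*x + 4*x^3, E_y = 0, F_x = -(23/3)*x - 18*x^2, F_y = 0, G_x = 16*x^3, G_y = 0
D = EG - F^2 = 109/72 + 5*x + (9/2)*x^2 - (25/12)*x^4 - 6*x^5 + 4*x^8
expanded: Gamma^x_xx = (G E_x - 2F F_x + F E_y)/(2D), Gamma^x_xy = (G E_y - F G_x)/(2D), Gamma^x_yy = (2G F_y - G G_x - F G_y)/(2D), Gamma^y_xx = (2E F_x - E E_y - F E_x)/(2D), Gamma^y_xy = (E G_x - F E_y)/(2D), Gamma^y_yy = (E G_y - 2F F_y + F G_x)/(2D); substitute and cancel common factors
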